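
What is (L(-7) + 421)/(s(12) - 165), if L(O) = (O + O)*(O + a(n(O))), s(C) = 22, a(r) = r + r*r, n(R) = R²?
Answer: 3071/13 ≈ 236.23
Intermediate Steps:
a(r) = r + r²
L(O) = 2*O*(O + O²*(1 + O²)) (L(O) = (O + O)*(O + O²*(1 + O²)) = (2*O)*(O + O²*(1 + O²)) = 2*O*(O + O²*(1 + O²)))
(L(-7) + 421)/(s(12) - 165) = (2*(-7)²*(1 - 7 + (-7)³) + 421)/(22 - 165) = (2*49*(1 - 7 - 343) + 421)/(-143) = (2*49*(-349) + 421)*(-1/143) = (-34202 + 421)*(-1/143) = -33781*(-1/143) = 3071/13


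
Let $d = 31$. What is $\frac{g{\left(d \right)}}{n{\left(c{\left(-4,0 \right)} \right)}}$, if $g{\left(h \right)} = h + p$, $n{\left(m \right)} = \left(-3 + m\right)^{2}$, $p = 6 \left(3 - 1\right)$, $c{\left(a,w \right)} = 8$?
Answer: $\frac{43}{25} \approx 1.72$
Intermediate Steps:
$p = 12$ ($p = 6 \cdot 2 = 12$)
$g{\left(h \right)} = 12 + h$ ($g{\left(h \right)} = h + 12 = 12 + h$)
$\frac{g{\left(d \right)}}{n{\left(c{\left(-4,0 \right)} \right)}} = \frac{12 + 31}{\left(-3 + 8\right)^{2}} = \frac{43}{5^{2}} = \frac{43}{25}$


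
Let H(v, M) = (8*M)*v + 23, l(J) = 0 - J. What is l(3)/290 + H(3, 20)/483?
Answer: 144421/140070 ≈ 1.0311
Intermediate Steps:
l(J) = -J
H(v, M) = 23 + 8*M*v (H(v, M) = 8*M*v + 23 = 23 + 8*M*v)
l(3)/290 + H(3, 20)/483 = -1*3/290 + (23 + 8*20*3)/483 = -3*1/290 + (23 + 480)*(1/483) = -3/290 + 503*(1/483) = -3/290 + 503/483 = 144421/140070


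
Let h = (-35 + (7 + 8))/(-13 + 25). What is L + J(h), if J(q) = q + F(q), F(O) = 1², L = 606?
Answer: 1816/3 ≈ 605.33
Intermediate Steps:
F(O) = 1
h = -5/3 (h = (-35 + 15)/12 = -20*1/12 = -5/3 ≈ -1.6667)
J(q) = 1 + q (J(q) = q + 1 = 1 + q)
L + J(h) = 606 + (1 - 5/3) = 606 - ⅔ = 1816/3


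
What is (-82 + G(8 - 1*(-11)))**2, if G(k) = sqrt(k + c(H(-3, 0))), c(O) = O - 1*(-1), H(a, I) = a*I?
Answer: 6744 - 328*sqrt(5) ≈ 6010.6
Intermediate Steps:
H(a, I) = I*a
c(O) = 1 + O (c(O) = O + 1 = 1 + O)
G(k) = sqrt(1 + k) (G(k) = sqrt(k + (1 + 0*(-3))) = sqrt(k + (1 + 0)) = sqrt(k + 1) = sqrt(1 + k))
(-82 + G(8 - 1*(-11)))**2 = (-82 + sqrt(1 + (8 - 1*(-11))))**2 = (-82 + sqrt(1 + (8 + 11)))**2 = (-82 + sqrt(1 + 19))**2 = (-82 + sqrt(20))**2 = (-82 + 2*sqrt(5))**2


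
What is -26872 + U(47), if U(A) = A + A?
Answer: -26778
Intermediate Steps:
U(A) = 2*A
-26872 + U(47) = -26872 + 2*47 = -26872 + 94 = -26778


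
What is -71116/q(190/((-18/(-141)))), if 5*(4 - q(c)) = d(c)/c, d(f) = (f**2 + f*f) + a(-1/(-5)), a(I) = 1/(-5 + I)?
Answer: 331338720/2755099 ≈ 120.26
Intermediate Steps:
d(f) = -5/24 + 2*f**2 (d(f) = (f**2 + f*f) + 1/(-5 - 1/(-5)) = (f**2 + f**2) + 1/(-5 - 1*(-1/5)) = 2*f**2 + 1/(-5 + 1/5) = 2*f**2 + 1/(-24/5) = 2*f**2 - 5/24 = -5/24 + 2*f**2)
q(c) = 4 - (-5/24 + 2*c**2)/(5*c)
-71116/q(190/((-18/(-141)))) = -71116/(4 - 76/((-18/(-141))) + 1/(24*((190/((-18/(-141))))))) = -71116/(4 - 76/((-18*(-1/141))) + 1/(24*((190/((-18*(-1/141))))))) = -71116/(4 - 76/6/47 + 1/(24*((190/(6/47))))) = -71116/(4 - 76*47/6 + 1/(24*((190*(47/6))))) = -71116/(4 - 2/5*4465/3 + 1/(24*(4465/3))) = -71116/(4 - 1786/3 + (1/24)*(3/4465)) = -71116/(4 - 1786/3 + 1/35720) = -71116/(-63367277/107160) = -71116*(-107160/63367277) = 331338720/2755099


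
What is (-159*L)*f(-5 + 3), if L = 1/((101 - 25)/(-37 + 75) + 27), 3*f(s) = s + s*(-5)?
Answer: -424/29 ≈ -14.621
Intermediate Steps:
f(s) = -4*s/3 (f(s) = (s + s*(-5))/3 = (s - 5*s)/3 = (-4*s)/3 = -4*s/3)
L = 1/29 (L = 1/(76/38 + 27) = 1/(76*(1/38) + 27) = 1/(2 + 27) = 1/29 ≈ 0.034483)
(-159*L)*f(-5 + 3) = (-159*1/29)*(-4*(-5 + 3)/3) = -(-212)*(-2)/29 = -159/29*8/3 = -424/29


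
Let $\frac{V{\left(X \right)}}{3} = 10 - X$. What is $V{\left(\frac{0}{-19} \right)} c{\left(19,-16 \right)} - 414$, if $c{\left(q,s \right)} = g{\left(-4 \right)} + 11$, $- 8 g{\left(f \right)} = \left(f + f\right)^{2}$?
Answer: $-324$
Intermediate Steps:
$g{\left(f \right)} = - \frac{f^{2}}{2}$ ($g{\left(f \right)} = - \frac{\left(f + f\right)^{2}}{8} = - \frac{\left(2 f\right)^{2}}{8} = - \frac{4 f^{2}}{8} = - \frac{f^{2}}{2}$)
$c{\left(q,s \right)} = 3$ ($c{\left(q,s \right)} = - \frac{\left(-4\right)^{2}}{2} + 11 = \left(- \frac{1}{2}\right) 16 + 11 = -8 + 11 = 3$)
$V{\left(X \right)} = 30 - 3 X$ ($V{\left(X \right)} = 3 \left(10 - X\right) = 30 - 3 X$)
$V{\left(\frac{0}{-19} \right)} c{\left(19,-16 \right)} - 414 = \left(30 - 3 \frac{0}{-19}\right) 3 - 414 = \left(30 - 3 \cdot 0 \left(- \frac{1}{19}\right)\right) 3 - 414 = \left(30 - 0\right) 3 - 414 = \left(30 + 0\right) 3 - 414 = 30 \cdot 3 - 414 = 90 - 414 = -324$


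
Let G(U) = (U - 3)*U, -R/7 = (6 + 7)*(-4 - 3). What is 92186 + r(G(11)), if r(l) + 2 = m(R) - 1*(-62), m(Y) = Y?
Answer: 92883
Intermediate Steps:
R = 637 (R = -7*(6 + 7)*(-4 - 3) = -91*(-7) = -7*(-91) = 637)
G(U) = U*(-3 + U) (G(U) = (-3 + U)*U = U*(-3 + U))
r(l) = 697 (r(l) = -2 + (637 - 1*(-62)) = -2 + (637 + 62) = -2 + 699 = 697)
92186 + r(G(11)) = 92186 + 697 = 92883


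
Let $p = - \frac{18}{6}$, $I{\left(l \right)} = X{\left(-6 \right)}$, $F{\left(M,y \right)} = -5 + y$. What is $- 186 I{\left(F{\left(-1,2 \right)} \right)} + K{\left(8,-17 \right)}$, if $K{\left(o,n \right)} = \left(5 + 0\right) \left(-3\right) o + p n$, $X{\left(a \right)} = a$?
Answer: $1047$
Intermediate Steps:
$I{\left(l \right)} = -6$
$p = -3$ ($p = \left(-18\right) \frac{1}{6} = -3$)
$K{\left(o,n \right)} = - 15 o - 3 n$ ($K{\left(o,n \right)} = \left(5 + 0\right) \left(-3\right) o - 3 n = 5 \left(-3\right) o - 3 n = - 15 o - 3 n$)
$- 186 I{\left(F{\left(-1,2 \right)} \right)} + K{\left(8,-17 \right)} = \left(-186\right) \left(-6\right) - 69 = 1116 + \left(-120 + 51\right) = 1116 - 69 = 1047$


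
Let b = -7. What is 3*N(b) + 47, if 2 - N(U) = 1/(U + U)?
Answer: 745/14 ≈ 53.214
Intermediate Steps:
N(U) = 2 - 1/(2*U) (N(U) = 2 - 1/(U + U) = 2 - 1/(2*U))
3*N(b) + 47 = 3*(2 - 1/2/(-7)) + 47 = 3*(2 - 1/2*(-1/7)) + 47 = 3*(2 + 1/14) + 47 = 3*(29/14) + 47 = 87/14 + 47 = 745/14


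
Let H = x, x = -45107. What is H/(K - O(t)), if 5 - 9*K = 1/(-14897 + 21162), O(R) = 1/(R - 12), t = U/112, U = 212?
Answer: -719770369185/10443472 ≈ -68921.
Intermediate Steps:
H = -45107
t = 53/28 (t = 212/112 = 212*(1/112) = 53/28 ≈ 1.8929)
O(R) = 1/(-12 + R)
K = 31324/56385 (K = 5/9 - 1/(9*(-14897 + 21162)) = 5/9 - 1/9/6265 = 5/9 - 1/9*1/6265 = 5/9 - 1/56385 = 31324/56385 ≈ 0.55554)
H/(K - O(t)) = -45107/(31324/56385 - 1/(-12 + 53/28)) = -45107/(31324/56385 - 1/(-283/28)) = -45107/(31324/56385 - 1*(-28/283)) = -45107/(31324/56385 + 28/283) = -45107/10443472/15956955 = -45107*15956955/10443472 = -719770369185/10443472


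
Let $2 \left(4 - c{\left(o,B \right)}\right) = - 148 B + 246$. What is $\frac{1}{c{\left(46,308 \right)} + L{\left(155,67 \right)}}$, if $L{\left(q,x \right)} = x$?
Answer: $\frac{1}{22740} \approx 4.3975 \cdot 10^{-5}$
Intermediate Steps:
$c{\left(o,B \right)} = -119 + 74 B$ ($c{\left(o,B \right)} = 4 - \frac{- 148 B + 246}{2} = 4 - \frac{246 - 148 B}{2} = 4 + \left(-123 + 74 B\right) = -119 + 74 B$)
$\frac{1}{c{\left(46,308 \right)} + L{\left(155,67 \right)}} = \frac{1}{\left(-119 + 74 \cdot 308\right) + 67} = \frac{1}{\left(-119 + 22792\right) + 67} = \frac{1}{22673 + 67} = \frac{1}{22740}$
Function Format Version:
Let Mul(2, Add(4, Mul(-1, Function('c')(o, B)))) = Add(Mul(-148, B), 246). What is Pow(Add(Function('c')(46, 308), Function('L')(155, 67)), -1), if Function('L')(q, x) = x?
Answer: Rational(1, 22740) ≈ 4.3975e-5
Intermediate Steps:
Function('c')(o, B) = Add(-119, Mul(74, B)) (Function('c')(o, B) = Add(4, Mul(Rational(-1, 2), Add(Mul(-148, B), 246))) = Add(4, Mul(Rational(-1, 2), Add(246, Mul(-148, B)))) = Add(4, Add(-123, Mul(74, B))) = Add(-119, Mul(74, B)))
Pow(Add(Function('c')(46, 308), Function('L')(155, 67)), -1) = Pow(Add(Add(-119, Mul(74, 308)), 67), -1) = Pow(Add(Add(-119, 22792), 67), -1) = Pow(Add(22673, 67), -1) = Pow(22740, -1) = Rational(1, 22740)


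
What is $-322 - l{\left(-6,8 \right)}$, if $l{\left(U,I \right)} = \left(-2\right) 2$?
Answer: $-318$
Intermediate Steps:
$l{\left(U,I \right)} = -4$
$-322 - l{\left(-6,8 \right)} = -322 - -4 = -322 + 4 = -318$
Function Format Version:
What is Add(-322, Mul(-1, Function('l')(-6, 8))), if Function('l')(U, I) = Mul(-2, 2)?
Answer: -318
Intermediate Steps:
Function('l')(U, I) = -4
Add(-322, Mul(-1, Function('l')(-6, 8))) = Add(-322, Mul(-1, -4)) = Add(-322, 4) = -318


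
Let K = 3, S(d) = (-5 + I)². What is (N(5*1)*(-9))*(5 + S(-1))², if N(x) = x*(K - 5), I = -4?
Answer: 665640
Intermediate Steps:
S(d) = 81 (S(d) = (-5 - 4)² = (-9)² = 81)
N(x) = -2*x (N(x) = x*(3 - 5) = x*(-2) = -2*x)
(N(5*1)*(-9))*(5 + S(-1))² = (-10*(-9))*(5 + 81)² = (-2*5*(-9))*86² = -10*(-9)*7396 = 90*7396 = 665640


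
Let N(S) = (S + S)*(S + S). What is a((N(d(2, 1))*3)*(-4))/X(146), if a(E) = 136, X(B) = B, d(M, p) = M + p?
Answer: 68/73 ≈ 0.93151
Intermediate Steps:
N(S) = 4*S² (N(S) = (2*S)*(2*S) = 4*S²)
a((N(d(2, 1))*3)*(-4))/X(146) = 136/146 = 136*(1/146) = 68/73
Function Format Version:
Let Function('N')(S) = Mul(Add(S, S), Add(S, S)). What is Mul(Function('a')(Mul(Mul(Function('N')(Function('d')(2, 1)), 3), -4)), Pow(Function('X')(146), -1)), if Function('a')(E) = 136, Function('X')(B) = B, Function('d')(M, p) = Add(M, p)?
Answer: Rational(68, 73) ≈ 0.93151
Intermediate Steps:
Function('N')(S) = Mul(4, Pow(S, 2)) (Function('N')(S) = Mul(Mul(2, S), Mul(2, S)) = Mul(4, Pow(S, 2)))
Mul(Function('a')(Mul(Mul(Function('N')(Function('d')(2, 1)), 3), -4)), Pow(Function('X')(146), -1)) = Mul(136, Pow(146, -1)) = Mul(136, Rational(1, 146)) = Rational(68, 73)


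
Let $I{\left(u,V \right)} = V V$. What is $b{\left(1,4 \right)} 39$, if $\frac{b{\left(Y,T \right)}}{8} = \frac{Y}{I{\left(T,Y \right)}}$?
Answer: $312$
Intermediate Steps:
$I{\left(u,V \right)} = V^{2}$
$b{\left(Y,T \right)} = \frac{8}{Y}$ ($b{\left(Y,T \right)} = 8 \frac{Y}{Y^{2}} = \frac{8}{Y}$)
$b{\left(1,4 \right)} 39 = \frac{8}{1} \cdot 39 = 8 \cdot 1 \cdot 39 = 8 \cdot 39 = 312$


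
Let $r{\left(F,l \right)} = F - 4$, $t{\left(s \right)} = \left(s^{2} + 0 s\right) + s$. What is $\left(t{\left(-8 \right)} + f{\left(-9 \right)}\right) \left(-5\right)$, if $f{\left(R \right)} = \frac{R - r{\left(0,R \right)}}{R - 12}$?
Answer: $- \frac{5905}{21} \approx -281.19$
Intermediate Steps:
$t{\left(s \right)} = s + s^{2}$ ($t{\left(s \right)} = \left(s^{2} + 0\right) + s = s^{2} + s = s + s^{2}$)
$r{\left(F,l \right)} = -4 + F$ ($r{\left(F,l \right)} = F - 4 = -4 + F$)
$f{\left(R \right)} = \frac{4 + R}{-12 + R}$ ($f{\left(R \right)} = \frac{R - \left(-4 + 0\right)}{R - 12} = \frac{R - -4}{-12 + R} = \frac{R + 4}{-12 + R} = \frac{4 + R}{-12 + R}$)
$\left(t{\left(-8 \right)} + f{\left(-9 \right)}\right) \left(-5\right) = \left(- 8 \left(1 - 8\right) + \frac{4 - 9}{-12 - 9}\right) \left(-5\right) = \left(\left(-8\right) \left(-7\right) + \frac{1}{-21} \left(-5\right)\right) \left(-5\right) = \left(56 - - \frac{5}{21}\right) \left(-5\right) = \left(56 + \frac{5}{21}\right) \left(-5\right) = \frac{1181}{21} \left(-5\right) = - \frac{5905}{21}$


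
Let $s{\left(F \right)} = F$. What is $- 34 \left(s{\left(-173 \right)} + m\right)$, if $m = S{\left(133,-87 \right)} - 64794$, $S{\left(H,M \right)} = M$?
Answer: $2211836$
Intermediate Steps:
$m = -64881$ ($m = -87 - 64794 = -64881$)
$- 34 \left(s{\left(-173 \right)} + m\right) = - 34 \left(-173 - 64881\right) = \left(-34\right) \left(-65054\right) = 2211836$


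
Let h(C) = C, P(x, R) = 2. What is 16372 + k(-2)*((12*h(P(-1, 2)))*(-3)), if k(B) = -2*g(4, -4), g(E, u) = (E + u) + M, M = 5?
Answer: 17092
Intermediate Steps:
g(E, u) = 5 + E + u (g(E, u) = (E + u) + 5 = 5 + E + u)
k(B) = -10 (k(B) = -2*(5 + 4 - 4) = -2*5 = -10)
16372 + k(-2)*((12*h(P(-1, 2)))*(-3)) = 16372 - 10*12*2*(-3) = 16372 - 240*(-3) = 16372 - 10*(-72) = 16372 + 720 = 17092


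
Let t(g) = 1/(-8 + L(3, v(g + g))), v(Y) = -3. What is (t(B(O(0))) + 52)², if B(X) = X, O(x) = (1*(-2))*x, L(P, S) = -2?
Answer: 269361/100 ≈ 2693.6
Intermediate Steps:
O(x) = -2*x
t(g) = -⅒ (t(g) = 1/(-8 - 2) = 1/(-10) = -⅒)
(t(B(O(0))) + 52)² = (-⅒ + 52)² = (519/10)² = 269361/100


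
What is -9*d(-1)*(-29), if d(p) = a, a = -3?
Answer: -783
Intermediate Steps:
d(p) = -3
-9*d(-1)*(-29) = -9*(-3)*(-29) = 27*(-29) = -783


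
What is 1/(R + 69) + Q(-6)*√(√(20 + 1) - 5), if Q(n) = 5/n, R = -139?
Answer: -1/70 - 5*I*√(5 - √21)/6 ≈ -0.014286 - 0.5384*I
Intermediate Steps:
1/(R + 69) + Q(-6)*√(√(20 + 1) - 5) = 1/(-139 + 69) + (5/(-6))*√(√(20 + 1) - 5) = 1/(-70) + (5*(-⅙))*√(√21 - 5) = -1/70 - 5*√(-5 + √21)/6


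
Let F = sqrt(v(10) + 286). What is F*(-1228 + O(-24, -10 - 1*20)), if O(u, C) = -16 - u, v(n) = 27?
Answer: -1220*sqrt(313) ≈ -21584.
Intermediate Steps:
F = sqrt(313) (F = sqrt(27 + 286) = sqrt(313) ≈ 17.692)
F*(-1228 + O(-24, -10 - 1*20)) = sqrt(313)*(-1228 + (-16 - 1*(-24))) = sqrt(313)*(-1228 + (-16 + 24)) = sqrt(313)*(-1228 + 8) = sqrt(313)*(-1220) = -1220*sqrt(313)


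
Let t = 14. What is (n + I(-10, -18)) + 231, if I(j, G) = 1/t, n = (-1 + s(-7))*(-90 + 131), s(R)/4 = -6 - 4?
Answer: -20299/14 ≈ -1449.9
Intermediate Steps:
s(R) = -40 (s(R) = 4*(-6 - 4) = 4*(-10) = -40)
n = -1681 (n = (-1 - 40)*(-90 + 131) = -41*41 = -1681)
I(j, G) = 1/14
(n + I(-10, -18)) + 231 = (-1681 + 1/14) + 231 = -23533/14 + 231 = -20299/14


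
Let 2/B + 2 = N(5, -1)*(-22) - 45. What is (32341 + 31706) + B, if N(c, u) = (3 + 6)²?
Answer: 117141961/1829 ≈ 64047.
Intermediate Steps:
N(c, u) = 81 (N(c, u) = 9² = 81)
B = -2/1829 (B = 2/(-2 + (81*(-22) - 45)) = 2/(-2 + (-1782 - 45)) = 2/(-2 - 1827) = 2/(-1829) = 2*(-1/1829) = -2/1829 ≈ -0.0010935)
(32341 + 31706) + B = (32341 + 31706) - 2/1829 = 64047 - 2/1829 = 117141961/1829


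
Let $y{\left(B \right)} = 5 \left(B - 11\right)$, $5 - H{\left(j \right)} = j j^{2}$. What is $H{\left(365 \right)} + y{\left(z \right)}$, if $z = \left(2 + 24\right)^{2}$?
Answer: $-48623795$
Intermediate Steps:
$H{\left(j \right)} = 5 - j^{3}$ ($H{\left(j \right)} = 5 - j j^{2} = 5 - j^{3}$)
$z = 676$ ($z = 26^{2} = 676$)
$y{\left(B \right)} = -55 + 5 B$ ($y{\left(B \right)} = 5 \left(-11 + B\right) = -55 + 5 B$)
$H{\left(365 \right)} + y{\left(z \right)} = \left(5 - 365^{3}\right) + \left(-55 + 5 \cdot 676\right) = \left(5 - 48627125\right) + \left(-55 + 3380\right) = \left(5 - 48627125\right) + 3325 = -48627120 + 3325 = -48623795$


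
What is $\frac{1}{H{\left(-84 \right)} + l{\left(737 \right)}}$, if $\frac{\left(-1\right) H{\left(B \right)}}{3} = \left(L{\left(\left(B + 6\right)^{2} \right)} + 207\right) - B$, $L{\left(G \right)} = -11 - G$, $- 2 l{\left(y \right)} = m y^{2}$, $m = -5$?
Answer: $\frac{2}{2750669} \approx 7.271 \cdot 10^{-7}$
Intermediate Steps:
$l{\left(y \right)} = \frac{5 y^{2}}{2}$ ($l{\left(y \right)} = - \frac{\left(-5\right) y^{2}}{2} = \frac{5 y^{2}}{2}$)
$H{\left(B \right)} = -588 + 3 B + 3 \left(6 + B\right)^{2}$ ($H{\left(B \right)} = - 3 \left(\left(\left(-11 - \left(B + 6\right)^{2}\right) + 207\right) - B\right) = - 3 \left(\left(\left(-11 - \left(6 + B\right)^{2}\right) + 207\right) - B\right) = - 3 \left(\left(196 - \left(6 + B\right)^{2}\right) - B\right) = - 3 \left(196 - B - \left(6 + B\right)^{2}\right) = -588 + 3 B + 3 \left(6 + B\right)^{2}$)
$\frac{1}{H{\left(-84 \right)} + l{\left(737 \right)}} = \frac{1}{\left(-588 + 3 \left(-84\right) + 3 \left(6 - 84\right)^{2}\right) + \frac{5 \cdot 737^{2}}{2}} = \frac{1}{\left(-588 - 252 + 3 \left(-78\right)^{2}\right) + \frac{5}{2} \cdot 543169} = \frac{1}{\left(-588 - 252 + 3 \cdot 6084\right) + \frac{2715845}{2}} = \frac{1}{\left(-588 - 252 + 18252\right) + \frac{2715845}{2}} = \frac{1}{17412 + \frac{2715845}{2}} = \frac{1}{\frac{2750669}{2}} = \frac{2}{2750669}$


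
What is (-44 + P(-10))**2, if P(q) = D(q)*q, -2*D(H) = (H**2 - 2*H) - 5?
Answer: 281961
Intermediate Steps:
D(H) = 5/2 + H - H**2/2 (D(H) = -((H**2 - 2*H) - 5)/2 = -(-5 + H**2 - 2*H)/2 = 5/2 + H - H**2/2)
P(q) = q*(5/2 + q - q**2/2) (P(q) = (5/2 + q - q**2/2)*q = q*(5/2 + q - q**2/2))
(-44 + P(-10))**2 = (-44 + (1/2)*(-10)*(5 - 1*(-10)**2 + 2*(-10)))**2 = (-44 + (1/2)*(-10)*(5 - 1*100 - 20))**2 = (-44 + (1/2)*(-10)*(5 - 100 - 20))**2 = (-44 + (1/2)*(-10)*(-115))**2 = (-44 + 575)**2 = 531**2 = 281961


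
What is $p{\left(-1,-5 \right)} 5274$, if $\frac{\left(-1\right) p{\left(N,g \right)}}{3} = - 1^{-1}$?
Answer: $15822$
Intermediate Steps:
$p{\left(N,g \right)} = 3$ ($p{\left(N,g \right)} = - 3 \left(- 1^{-1}\right) = - 3 \left(\left(-1\right) 1\right) = \left(-3\right) \left(-1\right) = 3$)
$p{\left(-1,-5 \right)} 5274 = 3 \cdot 5274 = 15822$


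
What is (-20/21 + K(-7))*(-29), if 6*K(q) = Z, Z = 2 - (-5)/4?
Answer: 667/56 ≈ 11.911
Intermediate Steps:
Z = 13/4 (Z = 2 - (-5)/4 = 2 - 1*(-5/4) = 2 + 5/4 = 13/4 ≈ 3.2500)
K(q) = 13/24 (K(q) = (⅙)*(13/4) = 13/24)
(-20/21 + K(-7))*(-29) = (-20/21 + 13/24)*(-29) = -23/56*(-29) = 667/56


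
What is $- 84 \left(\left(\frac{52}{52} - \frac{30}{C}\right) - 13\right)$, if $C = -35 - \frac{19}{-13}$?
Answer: $\frac{101682}{109} \approx 932.86$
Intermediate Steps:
$C = - \frac{436}{13}$ ($C = -35 - 19 \left(- \frac{1}{13}\right) = -35 - - \frac{19}{13} = -35 + \frac{19}{13} = - \frac{436}{13} \approx -33.538$)
$- 84 \left(\left(\frac{52}{52} - \frac{30}{C}\right) - 13\right) = - 84 \left(\left(\frac{52}{52} - \frac{30}{- \frac{436}{13}}\right) - 13\right) = - 84 \left(\left(52 \cdot \frac{1}{52} - - \frac{195}{218}\right) - 13\right) = - 84 \left(\left(1 + \frac{195}{218}\right) - 13\right) = - 84 \left(\frac{413}{218} - 13\right) = \left(-84\right) \left(- \frac{2421}{218}\right) = \frac{101682}{109}$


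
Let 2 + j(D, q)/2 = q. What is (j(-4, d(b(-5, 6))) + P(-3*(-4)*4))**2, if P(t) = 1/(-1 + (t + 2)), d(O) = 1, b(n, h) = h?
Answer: 9409/2401 ≈ 3.9188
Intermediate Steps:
P(t) = 1/(1 + t) (P(t) = 1/(-1 + (2 + t)) = 1/(1 + t))
j(D, q) = -4 + 2*q
(j(-4, d(b(-5, 6))) + P(-3*(-4)*4))**2 = ((-4 + 2*1) + 1/(1 - 3*(-4)*4))**2 = ((-4 + 2) + 1/(1 + 12*4))**2 = (-2 + 1/(1 + 48))**2 = (-2 + 1/49)**2 = (-97/49)**2 = 9409/2401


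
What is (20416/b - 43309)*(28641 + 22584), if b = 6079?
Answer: -13485237118875/6079 ≈ -2.2183e+9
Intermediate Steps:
(20416/b - 43309)*(28641 + 22584) = (20416/6079 - 43309)*(28641 + 22584) = (20416*(1/6079) - 43309)*51225 = (20416/6079 - 43309)*51225 = -263254995/6079*51225 = -13485237118875/6079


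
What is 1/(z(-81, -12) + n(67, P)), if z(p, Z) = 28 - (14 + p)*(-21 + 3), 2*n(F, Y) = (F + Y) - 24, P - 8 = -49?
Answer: -1/1177 ≈ -0.00084962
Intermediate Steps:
P = -41 (P = 8 - 49 = -41)
n(F, Y) = -12 + F/2 + Y/2 (n(F, Y) = ((F + Y) - 24)/2 = (-24 + F + Y)/2 = -12 + F/2 + Y/2)
z(p, Z) = 280 + 18*p (z(p, Z) = 28 - (14 + p)*(-18) = 28 - (-252 - 18*p) = 28 + (252 + 18*p) = 280 + 18*p)
1/(z(-81, -12) + n(67, P)) = 1/((280 + 18*(-81)) + (-12 + (½)*67 + (½)*(-41))) = 1/((280 - 1458) + (-12 + 67/2 - 41/2)) = 1/(-1178 + 1) = 1/(-1177) = -1/1177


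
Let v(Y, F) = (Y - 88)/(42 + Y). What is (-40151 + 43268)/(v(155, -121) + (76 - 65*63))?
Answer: -204683/263892 ≈ -0.77563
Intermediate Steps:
v(Y, F) = (-88 + Y)/(42 + Y)
(-40151 + 43268)/(v(155, -121) + (76 - 65*63)) = (-40151 + 43268)/((-88 + 155)/(42 + 155) + (76 - 65*63)) = 3117/(67/197 + (76 - 4095)) = 3117/((1/197)*67 - 4019) = 3117/(67/197 - 4019) = 3117/(-791676/197) = 3117*(-197/791676) = -204683/263892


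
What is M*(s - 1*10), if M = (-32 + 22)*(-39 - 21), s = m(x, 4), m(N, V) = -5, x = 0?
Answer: -9000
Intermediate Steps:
s = -5
M = 600 (M = -10*(-60) = 600)
M*(s - 1*10) = 600*(-5 - 1*10) = 600*(-5 - 10) = 600*(-15) = -9000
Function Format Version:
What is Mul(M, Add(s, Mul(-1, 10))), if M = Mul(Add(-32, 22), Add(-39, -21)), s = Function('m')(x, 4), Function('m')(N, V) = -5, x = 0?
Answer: -9000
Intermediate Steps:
s = -5
M = 600 (M = Mul(-10, -60) = 600)
Mul(M, Add(s, Mul(-1, 10))) = Mul(600, Add(-5, Mul(-1, 10))) = Mul(600, Add(-5, -10)) = Mul(600, -15) = -9000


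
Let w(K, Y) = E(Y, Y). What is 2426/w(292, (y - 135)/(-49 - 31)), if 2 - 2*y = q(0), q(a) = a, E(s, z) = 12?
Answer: 1213/6 ≈ 202.17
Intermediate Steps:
y = 1 (y = 1 - 1/2*0 = 1 + 0 = 1)
w(K, Y) = 12
2426/w(292, (y - 135)/(-49 - 31)) = 2426/12 = 2426*(1/12) = 1213/6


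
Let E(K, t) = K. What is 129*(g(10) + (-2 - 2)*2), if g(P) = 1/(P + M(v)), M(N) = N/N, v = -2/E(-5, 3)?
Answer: -11223/11 ≈ -1020.3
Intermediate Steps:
v = ⅖ (v = -2/(-5) = -2*(-⅕) = ⅖ ≈ 0.40000)
M(N) = 1
g(P) = 1/(1 + P) (g(P) = 1/(P + 1) = 1/(1 + P))
129*(g(10) + (-2 - 2)*2) = 129*(1/(1 + 10) + (-2 - 2)*2) = 129*(1/11 - 4*2) = 129*(1/11 - 8) = 129*(-87/11) = -11223/11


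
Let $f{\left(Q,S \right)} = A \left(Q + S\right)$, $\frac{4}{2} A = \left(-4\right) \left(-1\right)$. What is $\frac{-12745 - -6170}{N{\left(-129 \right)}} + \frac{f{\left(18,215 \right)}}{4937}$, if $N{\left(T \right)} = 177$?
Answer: $- \frac{32378293}{873849} \approx -37.052$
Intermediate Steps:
$A = 2$ ($A = \frac{\left(-4\right) \left(-1\right)}{2} = \frac{1}{2} \cdot 4 = 2$)
$f{\left(Q,S \right)} = 2 Q + 2 S$ ($f{\left(Q,S \right)} = 2 \left(Q + S\right) = 2 Q + 2 S$)
$\frac{-12745 - -6170}{N{\left(-129 \right)}} + \frac{f{\left(18,215 \right)}}{4937} = \frac{-12745 - -6170}{177} + \frac{2 \cdot 18 + 2 \cdot 215}{4937} = \left(-12745 + 6170\right) \frac{1}{177} + \left(36 + 430\right) \frac{1}{4937} = \left(-6575\right) \frac{1}{177} + 466 \cdot \frac{1}{4937} = - \frac{6575}{177} + \frac{466}{4937} = - \frac{32378293}{873849}$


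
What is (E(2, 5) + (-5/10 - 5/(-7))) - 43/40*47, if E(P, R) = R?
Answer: -12687/280 ≈ -45.311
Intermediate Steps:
(E(2, 5) + (-5/10 - 5/(-7))) - 43/40*47 = (5 + (-5/10 - 5/(-7))) - 43/40*47 = (5 + (-5*⅒ - 5*(-⅐))) - 43*1/40*47 = (5 + (-½ + 5/7)) - 43/40*47 = (5 + 3/14) - 2021/40 = 73/14 - 2021/40 = -12687/280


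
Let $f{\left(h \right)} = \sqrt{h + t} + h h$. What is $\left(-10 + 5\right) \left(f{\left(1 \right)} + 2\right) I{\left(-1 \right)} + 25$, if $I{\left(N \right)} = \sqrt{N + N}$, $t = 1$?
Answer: $25 - 10 i - 15 i \sqrt{2} \approx 25.0 - 31.213 i$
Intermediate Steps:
$I{\left(N \right)} = \sqrt{2} \sqrt{N}$ ($I{\left(N \right)} = \sqrt{2 N} = \sqrt{2} \sqrt{N}$)
$f{\left(h \right)} = h^{2} + \sqrt{1 + h}$ ($f{\left(h \right)} = \sqrt{h + 1} + h h = \sqrt{1 + h} + h^{2} = h^{2} + \sqrt{1 + h}$)
$\left(-10 + 5\right) \left(f{\left(1 \right)} + 2\right) I{\left(-1 \right)} + 25 = \left(-10 + 5\right) \left(\left(1^{2} + \sqrt{1 + 1}\right) + 2\right) \sqrt{2} \sqrt{-1} + 25 = - 5 \left(\left(1 + \sqrt{2}\right) + 2\right) \sqrt{2} i + 25 = - 5 \left(3 + \sqrt{2}\right) i \sqrt{2} + 25 = \left(-15 - 5 \sqrt{2}\right) i \sqrt{2} + 25 = i \sqrt{2} \left(-15 - 5 \sqrt{2}\right) + 25 = 25 + i \sqrt{2} \left(-15 - 5 \sqrt{2}\right)$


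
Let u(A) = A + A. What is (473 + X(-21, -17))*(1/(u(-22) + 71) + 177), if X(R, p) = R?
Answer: 2160560/27 ≈ 80021.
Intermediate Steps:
u(A) = 2*A
(473 + X(-21, -17))*(1/(u(-22) + 71) + 177) = (473 - 21)*(1/(2*(-22) + 71) + 177) = 452*(1/(-44 + 71) + 177) = 452*(1/27 + 177) = 452*(4780/27) = 2160560/27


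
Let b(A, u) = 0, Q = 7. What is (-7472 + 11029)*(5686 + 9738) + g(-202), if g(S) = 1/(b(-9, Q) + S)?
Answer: 11082359935/202 ≈ 5.4863e+7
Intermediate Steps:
g(S) = 1/S (g(S) = 1/(0 + S) = 1/S)
(-7472 + 11029)*(5686 + 9738) + g(-202) = (-7472 + 11029)*(5686 + 9738) + 1/(-202) = 3557*15424 - 1/202 = 54863168 - 1/202 = 11082359935/202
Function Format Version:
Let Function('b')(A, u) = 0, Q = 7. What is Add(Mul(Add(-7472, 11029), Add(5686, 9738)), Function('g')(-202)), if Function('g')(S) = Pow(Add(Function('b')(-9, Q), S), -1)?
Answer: Rational(11082359935, 202) ≈ 5.4863e+7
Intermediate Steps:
Function('g')(S) = Pow(S, -1) (Function('g')(S) = Pow(Add(0, S), -1) = Pow(S, -1))
Add(Mul(Add(-7472, 11029), Add(5686, 9738)), Function('g')(-202)) = Add(Mul(Add(-7472, 11029), Add(5686, 9738)), Pow(-202, -1)) = Add(Mul(3557, 15424), Rational(-1, 202)) = Add(54863168, Rational(-1, 202)) = Rational(11082359935, 202)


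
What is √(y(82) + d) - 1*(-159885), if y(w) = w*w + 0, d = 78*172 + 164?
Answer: 159885 + 12*√141 ≈ 1.6003e+5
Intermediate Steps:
d = 13580 (d = 13416 + 164 = 13580)
y(w) = w² (y(w) = w² + 0 = w²)
√(y(82) + d) - 1*(-159885) = √(82² + 13580) - 1*(-159885) = √(6724 + 13580) + 159885 = √20304 + 159885 = 12*√141 + 159885 = 159885 + 12*√141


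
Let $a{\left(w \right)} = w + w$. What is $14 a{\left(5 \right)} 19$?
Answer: $2660$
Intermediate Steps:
$a{\left(w \right)} = 2 w$
$14 a{\left(5 \right)} 19 = 14 \cdot 2 \cdot 5 \cdot 19 = 14 \cdot 10 \cdot 19 = 140 \cdot 19 = 2660$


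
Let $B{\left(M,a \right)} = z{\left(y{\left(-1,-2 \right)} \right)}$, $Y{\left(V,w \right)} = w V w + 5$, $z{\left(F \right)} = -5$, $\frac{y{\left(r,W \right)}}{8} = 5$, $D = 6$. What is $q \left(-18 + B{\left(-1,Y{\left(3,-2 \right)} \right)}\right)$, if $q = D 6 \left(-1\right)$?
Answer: $828$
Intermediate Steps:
$y{\left(r,W \right)} = 40$ ($y{\left(r,W \right)} = 8 \cdot 5 = 40$)
$Y{\left(V,w \right)} = 5 + V w^{2}$ ($Y{\left(V,w \right)} = V w w + 5 = V w^{2} + 5 = 5 + V w^{2}$)
$B{\left(M,a \right)} = -5$
$q = -36$ ($q = 6 \cdot 6 \left(-1\right) = 36 \left(-1\right) = -36$)
$q \left(-18 + B{\left(-1,Y{\left(3,-2 \right)} \right)}\right) = - 36 \left(-18 - 5\right) = \left(-36\right) \left(-23\right) = 828$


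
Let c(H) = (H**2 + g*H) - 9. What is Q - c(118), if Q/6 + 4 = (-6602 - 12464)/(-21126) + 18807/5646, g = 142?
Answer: -101616385842/3313261 ≈ -30670.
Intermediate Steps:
c(H) = -9 + H**2 + 142*H (c(H) = (H**2 + 142*H) - 9 = -9 + H**2 + 142*H)
Q = 4642289/3313261 (Q = -24 + 6*((-6602 - 12464)/(-21126) + 18807/5646) = -24 + 6*(-19066*(-1/21126) + 18807*(1/5646)) = -24 + 6*(9533/10563 + 6269/1882) = -24 + 6*(84160553/19879566) = -24 + 84160553/3313261 = 4642289/3313261 ≈ 1.4011)
Q - c(118) = 4642289/3313261 - (-9 + 118**2 + 142*118) = 4642289/3313261 - (-9 + 13924 + 16756) = 4642289/3313261 - 1*30671 = 4642289/3313261 - 30671 = -101616385842/3313261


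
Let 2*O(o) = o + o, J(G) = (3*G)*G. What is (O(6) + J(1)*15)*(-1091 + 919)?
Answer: -8772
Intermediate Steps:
J(G) = 3*G**2
O(o) = o (O(o) = (o + o)/2 = (2*o)/2 = o)
(O(6) + J(1)*15)*(-1091 + 919) = (6 + (3*1**2)*15)*(-1091 + 919) = (6 + (3*1)*15)*(-172) = (6 + 3*15)*(-172) = (6 + 45)*(-172) = 51*(-172) = -8772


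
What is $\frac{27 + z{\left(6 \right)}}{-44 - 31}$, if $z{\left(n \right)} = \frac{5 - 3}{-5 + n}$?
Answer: $- \frac{29}{75} \approx -0.38667$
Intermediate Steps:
$z{\left(n \right)} = \frac{2}{-5 + n}$
$\frac{27 + z{\left(6 \right)}}{-44 - 31} = \frac{27 + \frac{2}{-5 + 6}}{-44 - 31} = \frac{27 + \frac{2}{1}}{-75} = - \frac{27 + 2 \cdot 1}{75} = - \frac{27 + 2}{75} = \left(- \frac{1}{75}\right) 29 = - \frac{29}{75}$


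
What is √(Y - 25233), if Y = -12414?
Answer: 3*I*√4183 ≈ 194.03*I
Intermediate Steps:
√(Y - 25233) = √(-12414 - 25233) = √(-37647) = 3*I*√4183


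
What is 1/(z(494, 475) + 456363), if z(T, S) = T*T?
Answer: 1/700399 ≈ 1.4278e-6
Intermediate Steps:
z(T, S) = T**2
1/(z(494, 475) + 456363) = 1/(494**2 + 456363) = 1/(244036 + 456363) = 1/700399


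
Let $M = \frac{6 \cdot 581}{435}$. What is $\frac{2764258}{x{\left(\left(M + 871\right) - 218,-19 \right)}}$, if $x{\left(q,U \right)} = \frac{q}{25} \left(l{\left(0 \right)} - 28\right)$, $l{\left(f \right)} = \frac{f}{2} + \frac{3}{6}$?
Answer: $- \frac{4008174100}{1054317} \approx -3801.7$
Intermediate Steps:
$l{\left(f \right)} = \frac{1}{2} + \frac{f}{2}$ ($l{\left(f \right)} = f \frac{1}{2} + 3 \cdot \frac{1}{6} = \frac{f}{2} + \frac{1}{2} = \frac{1}{2} + \frac{f}{2}$)
$M = \frac{1162}{145}$ ($M = 3486 \cdot \frac{1}{435} = \frac{1162}{145} \approx 8.0138$)
$x{\left(q,U \right)} = - \frac{11 q}{10}$ ($x{\left(q,U \right)} = \frac{q}{25} \left(\left(\frac{1}{2} + \frac{1}{2} \cdot 0\right) - 28\right) = q \frac{1}{25} \left(\left(\frac{1}{2} + 0\right) - 28\right) = \frac{q}{25} \left(\frac{1}{2} - 28\right) = \frac{q}{25} \left(- \frac{55}{2}\right) = - \frac{11 q}{10}$)
$\frac{2764258}{x{\left(\left(M + 871\right) - 218,-19 \right)}} = \frac{2764258}{\left(- \frac{11}{10}\right) \left(\left(\frac{1162}{145} + 871\right) - 218\right)} = \frac{2764258}{\left(- \frac{11}{10}\right) \left(\frac{127457}{145} - 218\right)} = \frac{2764258}{\left(- \frac{11}{10}\right) \frac{95847}{145}} = \frac{2764258}{- \frac{1054317}{1450}} = 2764258 \left(- \frac{1450}{1054317}\right) = - \frac{4008174100}{1054317}$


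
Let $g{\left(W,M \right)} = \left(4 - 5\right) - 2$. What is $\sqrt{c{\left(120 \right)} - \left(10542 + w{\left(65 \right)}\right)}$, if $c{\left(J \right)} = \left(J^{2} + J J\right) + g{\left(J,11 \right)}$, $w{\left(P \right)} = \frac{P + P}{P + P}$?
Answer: $\sqrt{18254} \approx 135.11$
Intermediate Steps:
$w{\left(P \right)} = 1$ ($w{\left(P \right)} = \frac{2 P}{2 P} = 2 P \frac{1}{2 P} = 1$)
$g{\left(W,M \right)} = -3$ ($g{\left(W,M \right)} = -1 - 2 = -3$)
$c{\left(J \right)} = -3 + 2 J^{2}$ ($c{\left(J \right)} = \left(J^{2} + J J\right) - 3 = \left(J^{2} + J^{2}\right) - 3 = 2 J^{2} - 3 = -3 + 2 J^{2}$)
$\sqrt{c{\left(120 \right)} - \left(10542 + w{\left(65 \right)}\right)} = \sqrt{\left(-3 + 2 \cdot 120^{2}\right) - 10543} = \sqrt{\left(-3 + 2 \cdot 14400\right) - 10543} = \sqrt{\left(-3 + 28800\right) - 10543} = \sqrt{28797 - 10543} = \sqrt{18254}$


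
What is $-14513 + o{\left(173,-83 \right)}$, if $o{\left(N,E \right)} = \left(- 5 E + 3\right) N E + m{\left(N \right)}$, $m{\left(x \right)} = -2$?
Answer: $-6016577$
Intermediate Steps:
$o{\left(N,E \right)} = -2 + E N \left(3 - 5 E\right)$ ($o{\left(N,E \right)} = \left(- 5 E + 3\right) N E - 2 = \left(3 - 5 E\right) N E - 2 = N \left(3 - 5 E\right) E - 2 = E N \left(3 - 5 E\right) - 2 = -2 + E N \left(3 - 5 E\right)$)
$-14513 + o{\left(173,-83 \right)} = -14513 - \left(2 + 43077 + 5958985\right) = -14513 - \left(43079 + 5958985\right) = -14513 - 6002064 = -6016577$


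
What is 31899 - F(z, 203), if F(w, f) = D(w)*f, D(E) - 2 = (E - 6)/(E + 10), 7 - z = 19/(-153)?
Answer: 20619186/655 ≈ 31480.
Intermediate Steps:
z = 1090/153 (z = 7 - 19/(-153) = 7 - 19*(-1)/153 = 7 - 1*(-19/153) = 7 + 19/153 = 1090/153 ≈ 7.1242)
D(E) = 2 + (-6 + E)/(10 + E) (D(E) = 2 + (E - 6)/(E + 10) = 2 + (-6 + E)/(10 + E))
F(w, f) = f*(14 + 3*w)/(10 + w) (F(w, f) = ((14 + 3*w)/(10 + w))*f = f*(14 + 3*w)/(10 + w))
31899 - F(z, 203) = 31899 - 203*(14 + 3*(1090/153))/(10 + 1090/153) = 31899 - 203*(14 + 1090/51)/2620/153 = 31899 - 203*153*1804/(2620*51) = 31899 - 1*274659/655 = 31899 - 274659/655 = 20619186/655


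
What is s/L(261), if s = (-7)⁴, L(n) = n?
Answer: 2401/261 ≈ 9.1992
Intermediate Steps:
s = 2401
s/L(261) = 2401/261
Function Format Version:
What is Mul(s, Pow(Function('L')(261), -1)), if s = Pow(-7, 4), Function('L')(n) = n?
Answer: Rational(2401, 261) ≈ 9.1992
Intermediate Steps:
s = 2401
Mul(s, Pow(Function('L')(261), -1)) = Mul(2401, Pow(261, -1)) = Mul(2401, Rational(1, 261)) = Rational(2401, 261)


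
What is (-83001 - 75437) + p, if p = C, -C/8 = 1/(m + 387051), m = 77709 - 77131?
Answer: -61415163510/387629 ≈ -1.5844e+5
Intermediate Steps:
m = 578
C = -8/387629 (C = -8/(578 + 387051) = -8/387629 ≈ -2.0638e-5)
p = -8/387629 ≈ -2.0638e-5
(-83001 - 75437) + p = (-83001 - 75437) - 8/387629 = -158438 - 8/387629 = -61415163510/387629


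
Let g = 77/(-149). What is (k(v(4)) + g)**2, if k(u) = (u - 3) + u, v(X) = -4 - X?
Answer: 8456464/22201 ≈ 380.90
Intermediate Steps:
g = -77/149 (g = 77*(-1/149) = -77/149 ≈ -0.51678)
k(u) = -3 + 2*u (k(u) = (-3 + u) + u = -3 + 2*u)
(k(v(4)) + g)**2 = ((-3 + 2*(-4 - 1*4)) - 77/149)**2 = ((-3 + 2*(-4 - 4)) - 77/149)**2 = ((-3 + 2*(-8)) - 77/149)**2 = ((-3 - 16) - 77/149)**2 = (-19 - 77/149)**2 = (-2908/149)**2 = 8456464/22201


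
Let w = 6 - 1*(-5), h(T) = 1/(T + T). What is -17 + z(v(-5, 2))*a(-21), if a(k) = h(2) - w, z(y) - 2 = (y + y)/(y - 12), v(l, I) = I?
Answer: -171/5 ≈ -34.200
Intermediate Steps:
h(T) = 1/(2*T)
w = 11 (w = 6 + 5 = 11)
z(y) = 2 + 2*y/(-12 + y) (z(y) = 2 + (y + y)/(y - 12) = 2 + (2*y)/(-12 + y) = 2 + 2*y/(-12 + y))
a(k) = -43/4 (a(k) = (½)/2 - 1*11 = (½)*(½) - 11 = ¼ - 11 = -43/4)
-17 + z(v(-5, 2))*a(-21) = -17 + (4*(-6 + 2)/(-12 + 2))*(-43/4) = -17 + (4*(-4)/(-10))*(-43/4) = -17 + (4*(-⅒)*(-4))*(-43/4) = -17 + (8/5)*(-43/4) = -17 - 86/5 = -171/5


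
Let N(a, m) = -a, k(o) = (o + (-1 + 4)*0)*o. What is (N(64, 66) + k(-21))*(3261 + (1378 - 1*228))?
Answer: 1662947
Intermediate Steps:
k(o) = o² (k(o) = (o + 3*0)*o = (o + 0)*o = o*o = o²)
(N(64, 66) + k(-21))*(3261 + (1378 - 1*228)) = (-1*64 + (-21)²)*(3261 + (1378 - 1*228)) = (-64 + 441)*(3261 + (1378 - 228)) = 377*(3261 + 1150) = 377*4411 = 1662947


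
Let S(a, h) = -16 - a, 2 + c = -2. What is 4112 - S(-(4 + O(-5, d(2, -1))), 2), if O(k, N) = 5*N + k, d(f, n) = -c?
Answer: 4109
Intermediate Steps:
c = -4 (c = -2 - 2 = -4)
d(f, n) = 4 (d(f, n) = -1*(-4) = 4)
O(k, N) = k + 5*N
4112 - S(-(4 + O(-5, d(2, -1))), 2) = 4112 - (-16 - (-1)*(4 + (-5 + 5*4))) = 4112 - (-16 - (-1)*(4 + (-5 + 20))) = 4112 - (-16 - (-1)*(4 + 15)) = 4112 - (-16 - (-1)*19) = 4112 - (-16 - 1*(-19)) = 4112 - (-16 + 19) = 4112 - 1*3 = 4112 - 3 = 4109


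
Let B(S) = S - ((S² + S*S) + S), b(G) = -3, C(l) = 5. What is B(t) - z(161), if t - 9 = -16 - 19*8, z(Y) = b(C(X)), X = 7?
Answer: -50559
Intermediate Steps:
z(Y) = -3
t = -159 (t = 9 + (-16 - 19*8) = 9 + (-16 - 152) = 9 - 168 = -159)
B(S) = -2*S² (B(S) = S - ((S² + S²) + S) = S - (2*S² + S) = S - (S + 2*S²) = S + (-S - 2*S²) = -2*S²)
B(t) - z(161) = -2*(-159)² - 1*(-3) = -2*25281 + 3 = -50562 + 3 = -50559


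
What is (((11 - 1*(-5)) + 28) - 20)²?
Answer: 576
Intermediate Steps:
(((11 - 1*(-5)) + 28) - 20)² = (((11 + 5) + 28) - 20)² = ((16 + 28) - 20)² = (44 - 20)² = 24² = 576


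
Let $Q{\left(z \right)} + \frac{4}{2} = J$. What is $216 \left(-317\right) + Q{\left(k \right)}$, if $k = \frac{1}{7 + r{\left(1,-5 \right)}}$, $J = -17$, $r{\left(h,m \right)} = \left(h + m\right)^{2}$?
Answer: $-68491$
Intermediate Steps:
$k = \frac{1}{23}$ ($k = \frac{1}{7 + \left(1 - 5\right)^{2}} = \frac{1}{7 + \left(-4\right)^{2}} = \frac{1}{7 + 16} = \frac{1}{23} \approx 0.043478$)
$Q{\left(z \right)} = -19$ ($Q{\left(z \right)} = -2 - 17 = -19$)
$216 \left(-317\right) + Q{\left(k \right)} = 216 \left(-317\right) - 19 = -68472 - 19 = -68491$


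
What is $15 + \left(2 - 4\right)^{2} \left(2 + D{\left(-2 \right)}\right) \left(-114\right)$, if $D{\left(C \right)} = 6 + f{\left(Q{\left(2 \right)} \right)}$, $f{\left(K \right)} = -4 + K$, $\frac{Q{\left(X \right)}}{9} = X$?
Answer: $-10017$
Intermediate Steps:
$Q{\left(X \right)} = 9 X$
$D{\left(C \right)} = 20$ ($D{\left(C \right)} = 6 + \left(-4 + 9 \cdot 2\right) = 6 + \left(-4 + 18\right) = 6 + 14 = 20$)
$15 + \left(2 - 4\right)^{2} \left(2 + D{\left(-2 \right)}\right) \left(-114\right) = 15 + \left(2 - 4\right)^{2} \left(2 + 20\right) \left(-114\right) = 15 + \left(-2\right)^{2} \cdot 22 \left(-114\right) = 15 + 4 \cdot 22 \left(-114\right) = 15 + 88 \left(-114\right) = 15 - 10032 = -10017$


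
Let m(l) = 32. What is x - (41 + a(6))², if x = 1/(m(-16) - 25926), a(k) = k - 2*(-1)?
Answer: -62171495/25894 ≈ -2401.0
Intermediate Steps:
a(k) = 2 + k (a(k) = k + 2 = 2 + k)
x = -1/25894 (x = 1/(32 - 25926) = 1/(-25894) = -1/25894 ≈ -3.8619e-5)
x - (41 + a(6))² = -1/25894 - (41 + (2 + 6))² = -1/25894 - (41 + 8)² = -1/25894 - 1*49² = -1/25894 - 1*2401 = -1/25894 - 2401 = -62171495/25894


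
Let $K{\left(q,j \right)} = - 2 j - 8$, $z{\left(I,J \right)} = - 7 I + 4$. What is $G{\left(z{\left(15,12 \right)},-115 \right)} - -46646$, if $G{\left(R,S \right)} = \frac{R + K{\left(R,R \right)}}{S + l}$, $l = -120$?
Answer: $\frac{10961717}{235} \approx 46646.0$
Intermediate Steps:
$z{\left(I,J \right)} = 4 - 7 I$
$K{\left(q,j \right)} = -8 - 2 j$
$G{\left(R,S \right)} = \frac{-8 - R}{-120 + S}$ ($G{\left(R,S \right)} = \frac{R - \left(8 + 2 R\right)}{S - 120} = \frac{-8 - R}{-120 + S}$)
$G{\left(z{\left(15,12 \right)},-115 \right)} - -46646 = \frac{-8 - \left(4 - 105\right)}{-120 - 115} - -46646 = \frac{-8 - \left(4 - 105\right)}{-235} + 46646 = - \frac{-8 - -101}{235} + 46646 = - \frac{-8 + 101}{235} + 46646 = \left(- \frac{1}{235}\right) 93 + 46646 = - \frac{93}{235} + 46646 = \frac{10961717}{235}$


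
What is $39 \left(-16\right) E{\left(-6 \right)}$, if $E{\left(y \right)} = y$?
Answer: $3744$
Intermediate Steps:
$39 \left(-16\right) E{\left(-6 \right)} = 39 \left(-16\right) \left(-6\right) = \left(-624\right) \left(-6\right) = 3744$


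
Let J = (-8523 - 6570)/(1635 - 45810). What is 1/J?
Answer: 14725/5031 ≈ 2.9269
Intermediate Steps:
J = 5031/14725 (J = -15093/(-44175) = -15093*(-1/44175) = 5031/14725 ≈ 0.34166)
1/J = 1/(5031/14725) = 14725/5031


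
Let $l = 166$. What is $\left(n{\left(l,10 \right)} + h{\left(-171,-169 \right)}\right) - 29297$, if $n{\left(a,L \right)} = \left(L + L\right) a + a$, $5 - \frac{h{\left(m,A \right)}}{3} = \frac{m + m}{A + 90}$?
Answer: $- \frac{2038910}{79} \approx -25809.0$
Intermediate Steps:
$h{\left(m,A \right)} = 15 - \frac{6 m}{90 + A}$ ($h{\left(m,A \right)} = 15 - 3 \frac{m + m}{A + 90} = 15 - 3 \frac{2 m}{90 + A} = 15 - \frac{6 m}{90 + A}$)
$n{\left(a,L \right)} = a + 2 L a$ ($n{\left(a,L \right)} = 2 L a + a = a + 2 L a$)
$\left(n{\left(l,10 \right)} + h{\left(-171,-169 \right)}\right) - 29297 = \left(166 \left(1 + 2 \cdot 10\right) + \frac{3 \left(450 - -342 + 5 \left(-169\right)\right)}{90 - 169}\right) - 29297 = \left(166 \left(1 + 20\right) + \frac{3 \left(450 + 342 - 845\right)}{-79}\right) - 29297 = \left(166 \cdot 21 + 3 \left(- \frac{1}{79}\right) \left(-53\right)\right) - 29297 = \left(3486 + \frac{159}{79}\right) - 29297 = \frac{275553}{79} - 29297 = - \frac{2038910}{79}$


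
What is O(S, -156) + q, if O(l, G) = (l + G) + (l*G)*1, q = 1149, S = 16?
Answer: -1487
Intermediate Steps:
O(l, G) = G + l + G*l (O(l, G) = (G + l) + (G*l)*1 = (G + l) + G*l = G + l + G*l)
O(S, -156) + q = (-156 + 16 - 156*16) + 1149 = (-156 + 16 - 2496) + 1149 = -2636 + 1149 = -1487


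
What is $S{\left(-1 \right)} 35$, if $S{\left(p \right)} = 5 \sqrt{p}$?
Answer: $175 i \approx 175.0 i$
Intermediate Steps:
$S{\left(-1 \right)} 35 = 5 \sqrt{-1} \cdot 35 = 5 i 35 = 175 i$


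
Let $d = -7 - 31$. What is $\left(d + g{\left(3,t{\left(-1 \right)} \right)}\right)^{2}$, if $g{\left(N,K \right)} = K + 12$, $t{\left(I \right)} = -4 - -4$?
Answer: $676$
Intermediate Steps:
$t{\left(I \right)} = 0$ ($t{\left(I \right)} = -4 + 4 = 0$)
$g{\left(N,K \right)} = 12 + K$
$d = -38$ ($d = -7 - 31 = -38$)
$\left(d + g{\left(3,t{\left(-1 \right)} \right)}\right)^{2} = \left(-38 + \left(12 + 0\right)\right)^{2} = \left(-38 + 12\right)^{2} = \left(-26\right)^{2} = 676$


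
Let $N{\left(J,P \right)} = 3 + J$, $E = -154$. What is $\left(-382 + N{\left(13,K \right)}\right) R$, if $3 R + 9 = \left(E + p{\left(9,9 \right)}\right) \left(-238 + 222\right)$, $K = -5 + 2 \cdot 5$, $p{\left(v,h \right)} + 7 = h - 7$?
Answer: $-309270$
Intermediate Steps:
$p{\left(v,h \right)} = -14 + h$ ($p{\left(v,h \right)} = -7 + \left(h - 7\right) = -7 + \left(-7 + h\right) = -14 + h$)
$K = 5$ ($K = -5 + 10 = 5$)
$R = 845$ ($R = -3 + \frac{\left(-154 + \left(-14 + 9\right)\right) \left(-238 + 222\right)}{3} = -3 + \frac{\left(-154 - 5\right) \left(-16\right)}{3} = -3 + \frac{\left(-159\right) \left(-16\right)}{3} = -3 + \frac{1}{3} \cdot 2544 = -3 + 848 = 845$)
$\left(-382 + N{\left(13,K \right)}\right) R = \left(-382 + \left(3 + 13\right)\right) 845 = \left(-382 + 16\right) 845 = \left(-366\right) 845 = -309270$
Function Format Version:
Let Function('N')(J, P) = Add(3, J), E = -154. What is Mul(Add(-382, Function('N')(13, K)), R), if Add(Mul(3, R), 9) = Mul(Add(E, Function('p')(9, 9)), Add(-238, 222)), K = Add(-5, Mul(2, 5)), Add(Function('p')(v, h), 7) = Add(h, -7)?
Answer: -309270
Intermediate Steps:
Function('p')(v, h) = Add(-14, h) (Function('p')(v, h) = Add(-7, Add(h, -7)) = Add(-7, Add(-7, h)) = Add(-14, h))
K = 5 (K = Add(-5, 10) = 5)
R = 845 (R = Add(-3, Mul(Rational(1, 3), Mul(Add(-154, Add(-14, 9)), Add(-238, 222)))) = Add(-3, Mul(Rational(1, 3), Mul(Add(-154, -5), -16))) = Add(-3, Mul(Rational(1, 3), Mul(-159, -16))) = Add(-3, Mul(Rational(1, 3), 2544)) = Add(-3, 848) = 845)
Mul(Add(-382, Function('N')(13, K)), R) = Mul(Add(-382, Add(3, 13)), 845) = Mul(Add(-382, 16), 845) = Mul(-366, 845) = -309270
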